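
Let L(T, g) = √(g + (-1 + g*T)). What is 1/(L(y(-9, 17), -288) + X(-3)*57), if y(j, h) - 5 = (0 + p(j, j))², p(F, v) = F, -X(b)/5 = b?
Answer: 855/756082 - I*√25057/756082 ≈ 0.0011308 - 0.00020936*I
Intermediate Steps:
X(b) = -5*b
y(j, h) = 5 + j² (y(j, h) = 5 + (0 + j)² = 5 + j²)
L(T, g) = √(-1 + g + T*g) (L(T, g) = √(g + (-1 + T*g)) = √(-1 + g + T*g))
1/(L(y(-9, 17), -288) + X(-3)*57) = 1/(√(-1 - 288 + (5 + (-9)²)*(-288)) - 5*(-3)*57) = 1/(√(-1 - 288 + (5 + 81)*(-288)) + 15*57) = 1/(√(-1 - 288 + 86*(-288)) + 855) = 1/(√(-1 - 288 - 24768) + 855) = 1/(√(-25057) + 855) = 1/(I*√25057 + 855) = 1/(855 + I*√25057)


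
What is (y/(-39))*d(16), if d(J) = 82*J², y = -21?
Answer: 146944/13 ≈ 11303.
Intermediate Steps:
(y/(-39))*d(16) = (-21/(-39))*(82*16²) = (-21*(-1/39))*(82*256) = (7/13)*20992 = 146944/13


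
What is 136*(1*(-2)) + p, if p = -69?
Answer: -341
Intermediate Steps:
136*(1*(-2)) + p = 136*(1*(-2)) - 69 = 136*(-2) - 69 = -272 - 69 = -341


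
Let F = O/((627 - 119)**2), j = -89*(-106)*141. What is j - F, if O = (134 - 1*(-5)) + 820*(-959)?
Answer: 343275970657/258064 ≈ 1.3302e+6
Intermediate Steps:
O = -786241 (O = (134 + 5) - 786380 = 139 - 786380 = -786241)
j = 1330194 (j = 9434*141 = 1330194)
F = -786241/258064 (F = -786241/(627 - 119)**2 = -786241/(508**2) = -786241/258064 ≈ -3.0467)
j - F = 1330194 - 1*(-786241/258064) = 1330194 + 786241/258064 = 343275970657/258064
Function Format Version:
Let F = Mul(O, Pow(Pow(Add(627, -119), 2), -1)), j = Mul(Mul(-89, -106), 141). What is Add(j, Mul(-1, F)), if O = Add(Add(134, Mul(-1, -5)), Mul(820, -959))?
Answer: Rational(343275970657, 258064) ≈ 1.3302e+6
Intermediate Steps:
O = -786241 (O = Add(Add(134, 5), -786380) = Add(139, -786380) = -786241)
j = 1330194 (j = Mul(9434, 141) = 1330194)
F = Rational(-786241, 258064) (F = Mul(-786241, Pow(Pow(Add(627, -119), 2), -1)) = Mul(-786241, Pow(Pow(508, 2), -1)) = Mul(-786241, Pow(258064, -1)) = Mul(-786241, Rational(1, 258064)) = Rational(-786241, 258064) ≈ -3.0467)
Add(j, Mul(-1, F)) = Add(1330194, Mul(-1, Rational(-786241, 258064))) = Add(1330194, Rational(786241, 258064)) = Rational(343275970657, 258064)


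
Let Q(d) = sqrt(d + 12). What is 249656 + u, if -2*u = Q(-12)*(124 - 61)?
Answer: 249656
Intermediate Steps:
Q(d) = sqrt(12 + d)
u = 0 (u = -sqrt(12 - 12)*(124 - 61)/2 = -sqrt(0)*63/2 = -0*63 = -1/2*0 = 0)
249656 + u = 249656 + 0 = 249656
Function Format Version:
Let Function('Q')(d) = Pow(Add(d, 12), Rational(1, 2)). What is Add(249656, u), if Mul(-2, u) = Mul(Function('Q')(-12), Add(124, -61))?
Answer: 249656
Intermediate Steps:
Function('Q')(d) = Pow(Add(12, d), Rational(1, 2))
u = 0 (u = Mul(Rational(-1, 2), Mul(Pow(Add(12, -12), Rational(1, 2)), Add(124, -61))) = Mul(Rational(-1, 2), Mul(Pow(0, Rational(1, 2)), 63)) = Mul(Rational(-1, 2), Mul(0, 63)) = Mul(Rational(-1, 2), 0) = 0)
Add(249656, u) = Add(249656, 0) = 249656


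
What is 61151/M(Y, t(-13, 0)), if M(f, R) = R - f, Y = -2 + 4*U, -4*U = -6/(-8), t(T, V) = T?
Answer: -244604/41 ≈ -5966.0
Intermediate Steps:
U = -3/16 (U = -(-3)/(2*(-8)) = -(-3)*(-1)/(2*8) = -1/4*3/4 = -3/16 ≈ -0.18750)
Y = -11/4 (Y = -2 + 4*(-3/16) = -2 - 3/4 = -11/4 ≈ -2.7500)
61151/M(Y, t(-13, 0)) = 61151/(-13 - 1*(-11/4)) = 61151/(-13 + 11/4) = 61151/(-41/4) = 61151*(-4/41) = -244604/41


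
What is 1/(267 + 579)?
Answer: 1/846 ≈ 0.0011820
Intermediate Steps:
1/(267 + 579) = 1/846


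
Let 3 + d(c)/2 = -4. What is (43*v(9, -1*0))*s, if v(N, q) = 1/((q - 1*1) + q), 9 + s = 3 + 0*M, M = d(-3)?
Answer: 258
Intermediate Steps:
d(c) = -14 (d(c) = -6 + 2*(-4) = -6 - 8 = -14)
M = -14
s = -6 (s = -9 + (3 + 0*(-14)) = -9 + (3 + 0) = -9 + 3 = -6)
v(N, q) = 1/(-1 + 2*q) (v(N, q) = 1/((q - 1) + q) = 1/((-1 + q) + q) = 1/(-1 + 2*q))
(43*v(9, -1*0))*s = (43/(-1 + 2*(-1*0)))*(-6) = (43/(-1 + 2*0))*(-6) = (43/(-1 + 0))*(-6) = (43/(-1))*(-6) = (43*(-1))*(-6) = -43*(-6) = 258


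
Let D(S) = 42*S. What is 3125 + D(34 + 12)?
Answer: 5057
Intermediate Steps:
3125 + D(34 + 12) = 3125 + 42*(34 + 12) = 3125 + 42*46 = 3125 + 1932 = 5057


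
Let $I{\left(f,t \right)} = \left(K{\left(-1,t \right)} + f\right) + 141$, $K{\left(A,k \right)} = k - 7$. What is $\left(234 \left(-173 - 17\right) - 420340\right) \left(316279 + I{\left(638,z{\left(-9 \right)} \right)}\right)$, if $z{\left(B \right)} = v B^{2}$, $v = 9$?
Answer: $-147704144000$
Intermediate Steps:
$z{\left(B \right)} = 9 B^{2}$
$K{\left(A,k \right)} = -7 + k$ ($K{\left(A,k \right)} = k - 7 = -7 + k$)
$I{\left(f,t \right)} = 134 + f + t$ ($I{\left(f,t \right)} = \left(\left(-7 + t\right) + f\right) + 141 = \left(-7 + f + t\right) + 141 = 134 + f + t$)
$\left(234 \left(-173 - 17\right) - 420340\right) \left(316279 + I{\left(638,z{\left(-9 \right)} \right)}\right) = \left(234 \left(-173 - 17\right) - 420340\right) \left(316279 + \left(134 + 638 + 9 \left(-9\right)^{2}\right)\right) = \left(234 \left(-190\right) - 420340\right) \left(316279 + \left(134 + 638 + 9 \cdot 81\right)\right) = \left(-44460 - 420340\right) \left(316279 + \left(134 + 638 + 729\right)\right) = - 464800 \left(316279 + 1501\right) = \left(-464800\right) 317780 = -147704144000$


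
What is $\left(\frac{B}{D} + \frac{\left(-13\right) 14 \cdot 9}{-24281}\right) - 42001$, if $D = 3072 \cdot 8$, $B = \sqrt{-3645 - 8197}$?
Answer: $- \frac{1019824643}{24281} + \frac{i \sqrt{11842}}{24576} \approx -42001.0 + 0.0044279 i$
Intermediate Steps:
$B = i \sqrt{11842}$ ($B = \sqrt{-11842} = i \sqrt{11842} \approx 108.82 i$)
$D = 24576$
$\left(\frac{B}{D} + \frac{\left(-13\right) 14 \cdot 9}{-24281}\right) - 42001 = \left(\frac{i \sqrt{11842}}{24576} + \frac{\left(-13\right) 14 \cdot 9}{-24281}\right) - 42001 = \left(i \sqrt{11842} \cdot \frac{1}{24576} + \left(-182\right) 9 \left(- \frac{1}{24281}\right)\right) - 42001 = \left(\frac{i \sqrt{11842}}{24576} - - \frac{1638}{24281}\right) - 42001 = \left(\frac{i \sqrt{11842}}{24576} + \frac{1638}{24281}\right) - 42001 = \left(\frac{1638}{24281} + \frac{i \sqrt{11842}}{24576}\right) - 42001 = - \frac{1019824643}{24281} + \frac{i \sqrt{11842}}{24576}$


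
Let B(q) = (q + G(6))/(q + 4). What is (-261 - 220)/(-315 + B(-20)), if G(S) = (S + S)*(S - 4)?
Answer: 148/97 ≈ 1.5258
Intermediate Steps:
G(S) = 2*S*(-4 + S) (G(S) = (2*S)*(-4 + S) = 2*S*(-4 + S))
B(q) = (24 + q)/(4 + q) (B(q) = (q + 2*6*(-4 + 6))/(q + 4) = (q + 2*6*2)/(4 + q) = (q + 24)/(4 + q) = (24 + q)/(4 + q))
(-261 - 220)/(-315 + B(-20)) = (-261 - 220)/(-315 + (24 - 20)/(4 - 20)) = -481/(-315 + 4/(-16)) = -481/(-315 - 1/16*4) = -481/(-315 - ¼) = -481/(-1261/4) = -481*(-4/1261) = 148/97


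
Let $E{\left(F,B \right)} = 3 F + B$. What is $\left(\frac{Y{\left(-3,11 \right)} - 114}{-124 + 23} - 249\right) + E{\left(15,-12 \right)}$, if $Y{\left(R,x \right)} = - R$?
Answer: $- \frac{21705}{101} \approx -214.9$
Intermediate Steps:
$E{\left(F,B \right)} = B + 3 F$
$\left(\frac{Y{\left(-3,11 \right)} - 114}{-124 + 23} - 249\right) + E{\left(15,-12 \right)} = \left(\frac{\left(-1\right) \left(-3\right) - 114}{-124 + 23} - 249\right) + \left(-12 + 3 \cdot 15\right) = \left(\frac{3 - 114}{-101} - 249\right) + \left(-12 + 45\right) = \left(\left(-111\right) \left(- \frac{1}{101}\right) - 249\right) + 33 = \left(\frac{111}{101} - 249\right) + 33 = - \frac{25038}{101} + 33 = - \frac{21705}{101}$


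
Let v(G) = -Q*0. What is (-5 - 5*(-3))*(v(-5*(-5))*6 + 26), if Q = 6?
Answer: 260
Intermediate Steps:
v(G) = 0 (v(G) = -6*0 = -1*0 = 0)
(-5 - 5*(-3))*(v(-5*(-5))*6 + 26) = (-5 - 5*(-3))*(0*6 + 26) = (-5 + 15)*(0 + 26) = 10*26 = 260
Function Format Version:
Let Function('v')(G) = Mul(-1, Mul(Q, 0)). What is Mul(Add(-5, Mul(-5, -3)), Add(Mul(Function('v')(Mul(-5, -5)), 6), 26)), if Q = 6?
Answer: 260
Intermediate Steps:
Function('v')(G) = 0 (Function('v')(G) = Mul(-1, Mul(6, 0)) = Mul(-1, 0) = 0)
Mul(Add(-5, Mul(-5, -3)), Add(Mul(Function('v')(Mul(-5, -5)), 6), 26)) = Mul(Add(-5, Mul(-5, -3)), Add(Mul(0, 6), 26)) = Mul(Add(-5, 15), Add(0, 26)) = Mul(10, 26) = 260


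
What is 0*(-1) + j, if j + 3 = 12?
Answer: 9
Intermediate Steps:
j = 9 (j = -3 + 12 = 9)
0*(-1) + j = 0*(-1) + 9 = 0 + 9 = 9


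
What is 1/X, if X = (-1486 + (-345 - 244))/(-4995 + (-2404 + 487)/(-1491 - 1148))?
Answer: 13179888/5475925 ≈ 2.4069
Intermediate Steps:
X = 5475925/13179888 (X = (-1486 - 589)/(-4995 - 1917/(-2639)) = -2075/(-4995 - 1917*(-1/2639)) = -2075/(-4995 + 1917/2639) = -2075/(-13179888/2639) = -2075*(-2639/13179888) = 5475925/13179888 ≈ 0.41548)
1/X = 1/(5475925/13179888) = 13179888/5475925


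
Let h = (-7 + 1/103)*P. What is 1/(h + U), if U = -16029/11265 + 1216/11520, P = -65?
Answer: 13923540/6308081863 ≈ 0.0022073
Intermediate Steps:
h = 46800/103 (h = (-7 + 1/103)*(-65) = -720/103*(-65) = 46800/103 ≈ 454.37)
U = -178079/135180 (U = -16029*1/11265 + 1216*(1/11520) = -5343/3755 + 19/180 = -178079/135180 ≈ -1.3173)
1/(h + U) = 1/(46800/103 - 178079/135180) = 1/(6308081863/13923540) = 13923540/6308081863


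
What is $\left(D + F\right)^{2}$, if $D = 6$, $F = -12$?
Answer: $36$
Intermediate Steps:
$\left(D + F\right)^{2} = \left(6 - 12\right)^{2} = \left(-6\right)^{2} = 36$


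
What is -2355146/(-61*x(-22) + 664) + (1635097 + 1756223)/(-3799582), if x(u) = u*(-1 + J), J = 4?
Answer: -2241118909943/4455009895 ≈ -503.06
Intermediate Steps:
x(u) = 3*u (x(u) = u*(-1 + 4) = u*3 = 3*u)
-2355146/(-61*x(-22) + 664) + (1635097 + 1756223)/(-3799582) = -2355146/(-183*(-22) + 664) + (1635097 + 1756223)/(-3799582) = -2355146/(-61*(-66) + 664) + 3391320*(-1/3799582) = -2355146/(4026 + 664) - 1695660/1899791 = -2355146/4690 - 1695660/1899791 = -2355146*1/4690 - 1695660/1899791 = -1177573/2345 - 1695660/1899791 = -2241118909943/4455009895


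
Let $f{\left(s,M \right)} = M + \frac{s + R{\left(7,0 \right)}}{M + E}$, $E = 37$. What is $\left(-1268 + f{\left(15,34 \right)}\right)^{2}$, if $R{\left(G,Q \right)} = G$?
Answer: $\frac{7672358464}{5041} \approx 1.522 \cdot 10^{6}$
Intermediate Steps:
$f{\left(s,M \right)} = M + \frac{7 + s}{37 + M}$ ($f{\left(s,M \right)} = M + \frac{s + 7}{M + 37} = M + \frac{7 + s}{37 + M}$)
$\left(-1268 + f{\left(15,34 \right)}\right)^{2} = \left(-1268 + \frac{7 + 15 + 34^{2} + 37 \cdot 34}{37 + 34}\right)^{2} = \left(-1268 + \frac{7 + 15 + 1156 + 1258}{71}\right)^{2} = \left(-1268 + \frac{1}{71} \cdot 2436\right)^{2} = \left(-1268 + \frac{2436}{71}\right)^{2} = \left(- \frac{87592}{71}\right)^{2} = \frac{7672358464}{5041}$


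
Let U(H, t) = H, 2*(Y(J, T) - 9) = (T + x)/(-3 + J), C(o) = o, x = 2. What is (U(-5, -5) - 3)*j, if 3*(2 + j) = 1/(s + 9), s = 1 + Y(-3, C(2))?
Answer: 111/7 ≈ 15.857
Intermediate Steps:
Y(J, T) = 9 + (2 + T)/(2*(-3 + J)) (Y(J, T) = 9 + ((T + 2)/(-3 + J))/2 = 9 + ((2 + T)/(-3 + J))/2 = 9 + (2 + T)/(2*(-3 + J)))
s = 29/3 (s = 1 + (-52 + 2 + 18*(-3))/(2*(-3 - 3)) = 1 + (1/2)*(-52 + 2 - 54)/(-6) = 1 + (1/2)*(-1/6)*(-104) = 1 + 26/3 = 29/3 ≈ 9.6667)
j = -111/56 (j = -2 + 1/(3*(29/3 + 9)) = -2 + 1/(3*(56/3)) = -2 + (1/3)*(3/56) = -2 + 1/56 = -111/56 ≈ -1.9821)
(U(-5, -5) - 3)*j = (-5 - 3)*(-111/56) = -8*(-111/56) = 111/7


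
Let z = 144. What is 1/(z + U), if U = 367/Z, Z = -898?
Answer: 898/128945 ≈ 0.0069642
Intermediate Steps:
U = -367/898 (U = 367/(-898) = 367*(-1/898) = -367/898 ≈ -0.40869)
1/(z + U) = 1/(144 - 367/898) = 1/(128945/898) = 898/128945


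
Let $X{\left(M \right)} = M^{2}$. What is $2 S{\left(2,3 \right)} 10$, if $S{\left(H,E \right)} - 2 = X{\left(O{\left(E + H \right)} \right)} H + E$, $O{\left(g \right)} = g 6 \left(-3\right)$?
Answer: $324100$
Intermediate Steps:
$O{\left(g \right)} = - 18 g$ ($O{\left(g \right)} = 6 g \left(-3\right) = - 18 g$)
$S{\left(H,E \right)} = 2 + E + H \left(- 18 E - 18 H\right)^{2}$ ($S{\left(H,E \right)} = 2 + \left(\left(- 18 \left(E + H\right)\right)^{2} H + E\right) = 2 + \left(\left(- 18 E - 18 H\right)^{2} H + E\right) = 2 + \left(H \left(- 18 E - 18 H\right)^{2} + E\right) = 2 + \left(E + H \left(- 18 E - 18 H\right)^{2}\right) = 2 + E + H \left(- 18 E - 18 H\right)^{2}$)
$2 S{\left(2,3 \right)} 10 = 2 \left(2 + 3 + 324 \cdot 2 \left(3 + 2\right)^{2}\right) 10 = 2 \left(2 + 3 + 324 \cdot 2 \cdot 5^{2}\right) 10 = 2 \left(2 + 3 + 324 \cdot 2 \cdot 25\right) 10 = 2 \left(2 + 3 + 16200\right) 10 = 2 \cdot 16205 \cdot 10 = 32410 \cdot 10 = 324100$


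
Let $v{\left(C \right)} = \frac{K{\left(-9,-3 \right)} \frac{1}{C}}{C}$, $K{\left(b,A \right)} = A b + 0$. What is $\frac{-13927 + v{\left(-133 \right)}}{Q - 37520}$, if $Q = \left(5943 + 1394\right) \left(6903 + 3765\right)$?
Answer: $- \frac{61588669}{345968519911} \approx -0.00017802$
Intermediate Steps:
$K{\left(b,A \right)} = A b$
$Q = 78271116$ ($Q = 7337 \cdot 10668 = 78271116$)
$v{\left(C \right)} = \frac{27}{C^{2}}$ ($v{\left(C \right)} = \frac{\left(-3\right) \left(-9\right) \frac{1}{C}}{C} = \frac{27 \frac{1}{C}}{C} = \frac{27}{C^{2}}$)
$\frac{-13927 + v{\left(-133 \right)}}{Q - 37520} = \frac{-13927 + \frac{27}{17689}}{78271116 - 37520} = \frac{-13927 + 27 \cdot \frac{1}{17689}}{78233596} = \left(-13927 + \frac{27}{17689}\right) \frac{1}{78233596} = \left(- \frac{246354676}{17689}\right) \frac{1}{78233596} = - \frac{61588669}{345968519911}$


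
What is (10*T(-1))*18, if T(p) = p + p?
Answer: -360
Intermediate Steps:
T(p) = 2*p
(10*T(-1))*18 = (10*(2*(-1)))*18 = (10*(-2))*18 = -20*18 = -360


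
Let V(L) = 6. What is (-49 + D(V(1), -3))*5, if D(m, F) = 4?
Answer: -225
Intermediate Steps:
(-49 + D(V(1), -3))*5 = (-49 + 4)*5 = -45*5 = -225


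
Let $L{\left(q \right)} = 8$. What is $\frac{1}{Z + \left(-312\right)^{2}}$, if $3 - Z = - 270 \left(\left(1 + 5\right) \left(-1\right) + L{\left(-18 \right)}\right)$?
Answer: $\frac{1}{97887} \approx 1.0216 \cdot 10^{-5}$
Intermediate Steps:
$Z = 543$ ($Z = 3 - - 270 \left(\left(1 + 5\right) \left(-1\right) + 8\right) = 3 - - 270 \left(6 \left(-1\right) + 8\right) = 3 - - 270 \left(-6 + 8\right) = 3 - \left(-270\right) 2 = 3 - -540 = 3 + 540 = 543$)
$\frac{1}{Z + \left(-312\right)^{2}} = \frac{1}{543 + \left(-312\right)^{2}} = \frac{1}{543 + 97344} = \frac{1}{97887}$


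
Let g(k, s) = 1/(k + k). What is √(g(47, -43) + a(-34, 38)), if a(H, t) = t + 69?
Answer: √945546/94 ≈ 10.345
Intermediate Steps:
g(k, s) = 1/(2*k)
a(H, t) = 69 + t
√(g(47, -43) + a(-34, 38)) = √((½)/47 + (69 + 38)) = √((½)*(1/47) + 107) = √(1/94 + 107) = √(10059/94) = √945546/94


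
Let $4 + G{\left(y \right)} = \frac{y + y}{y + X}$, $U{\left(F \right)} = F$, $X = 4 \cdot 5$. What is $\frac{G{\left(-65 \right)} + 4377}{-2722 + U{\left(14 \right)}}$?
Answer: $- \frac{39383}{24372} \approx -1.6159$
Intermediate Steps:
$X = 20$
$G{\left(y \right)} = -4 + \frac{2 y}{20 + y}$ ($G{\left(y \right)} = -4 + \frac{y + y}{y + 20} = -4 + \frac{2 y}{20 + y}$)
$\frac{G{\left(-65 \right)} + 4377}{-2722 + U{\left(14 \right)}} = \frac{\frac{2 \left(-40 - -65\right)}{20 - 65} + 4377}{-2722 + 14} = \frac{\frac{2 \left(-40 + 65\right)}{-45} + 4377}{-2708} = \left(2 \left(- \frac{1}{45}\right) 25 + 4377\right) \left(- \frac{1}{2708}\right) = \left(- \frac{10}{9} + 4377\right) \left(- \frac{1}{2708}\right) = \frac{39383}{9} \left(- \frac{1}{2708}\right) = - \frac{39383}{24372}$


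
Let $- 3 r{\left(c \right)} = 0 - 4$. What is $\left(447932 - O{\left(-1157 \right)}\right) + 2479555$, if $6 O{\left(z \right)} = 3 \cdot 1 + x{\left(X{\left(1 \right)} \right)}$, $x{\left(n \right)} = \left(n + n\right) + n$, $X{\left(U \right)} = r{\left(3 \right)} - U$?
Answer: $\frac{8782459}{3} \approx 2.9275 \cdot 10^{6}$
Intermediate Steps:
$r{\left(c \right)} = \frac{4}{3}$ ($r{\left(c \right)} = - \frac{0 - 4}{3} = \left(- \frac{1}{3}\right) \left(-4\right) = \frac{4}{3}$)
$X{\left(U \right)} = \frac{4}{3} - U$
$x{\left(n \right)} = 3 n$ ($x{\left(n \right)} = 2 n + n = 3 n$)
$O{\left(z \right)} = \frac{2}{3}$ ($O{\left(z \right)} = \frac{3 \cdot 1 + 3 \left(\frac{4}{3} - 1\right)}{6} = \frac{3 + 3 \left(\frac{4}{3} - 1\right)}{6} = \frac{3 + 3 \cdot \frac{1}{3}}{6} = \frac{3 + 1}{6} = \frac{1}{6} \cdot 4 = \frac{2}{3}$)
$\left(447932 - O{\left(-1157 \right)}\right) + 2479555 = \left(447932 - \frac{2}{3}\right) + 2479555 = \frac{1343794}{3} + 2479555 = \frac{8782459}{3}$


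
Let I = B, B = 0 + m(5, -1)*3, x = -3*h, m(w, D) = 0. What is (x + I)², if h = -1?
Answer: 9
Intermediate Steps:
x = 3 (x = -3*(-1) = 3)
B = 0 (B = 0 + 0*3 = 0 + 0 = 0)
I = 0
(x + I)² = (3 + 0)² = 3² = 9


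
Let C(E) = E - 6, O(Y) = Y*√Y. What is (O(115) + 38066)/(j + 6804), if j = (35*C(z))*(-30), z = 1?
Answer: 2719/861 + 115*√115/12054 ≈ 3.2603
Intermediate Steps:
O(Y) = Y^(3/2)
C(E) = -6 + E
j = 5250 (j = (35*(-6 + 1))*(-30) = (35*(-5))*(-30) = -175*(-30) = 5250)
(O(115) + 38066)/(j + 6804) = (115^(3/2) + 38066)/(5250 + 6804) = (115*√115 + 38066)/12054 = (38066 + 115*√115)*(1/12054) = 2719/861 + 115*√115/12054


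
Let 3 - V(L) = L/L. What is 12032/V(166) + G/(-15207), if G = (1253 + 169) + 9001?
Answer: 91474889/15207 ≈ 6015.3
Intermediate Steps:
V(L) = 2 (V(L) = 3 - L/L = 3 - 1*1 = 3 - 1 = 2)
G = 10423 (G = 1422 + 9001 = 10423)
12032/V(166) + G/(-15207) = 12032/2 + 10423/(-15207) = 12032*(½) + 10423*(-1/15207) = 6016 - 10423/15207 = 91474889/15207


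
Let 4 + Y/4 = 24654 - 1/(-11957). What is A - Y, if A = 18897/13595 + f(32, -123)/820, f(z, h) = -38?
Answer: -1314275135510559/13329544030 ≈ -98599.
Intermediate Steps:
A = 1497893/1114790 (A = 18897/13595 - 38/820 = 18897*(1/13595) - 38*1/820 = 18897/13595 - 19/410 = 1497893/1114790 ≈ 1.3437)
Y = 1178960204/11957 (Y = -16 + 4*(24654 - 1/(-11957)) = -16 + 4*(24654 - 1*(-1/11957)) = -16 + 4*(24654 + 1/11957) = -16 + 4*(294787879/11957) = -16 + 1179151516/11957 = 1178960204/11957 ≈ 98600.)
A - Y = 1497893/1114790 - 1*1178960204/11957 = 1497893/1114790 - 1178960204/11957 = -1314275135510559/13329544030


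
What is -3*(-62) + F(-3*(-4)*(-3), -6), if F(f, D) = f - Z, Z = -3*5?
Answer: 165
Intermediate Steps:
Z = -15
F(f, D) = 15 + f (F(f, D) = f - 1*(-15) = f + 15 = 15 + f)
-3*(-62) + F(-3*(-4)*(-3), -6) = -3*(-62) + (15 - 3*(-4)*(-3)) = 186 + (15 + 12*(-3)) = 186 + (15 - 36) = 186 - 21 = 165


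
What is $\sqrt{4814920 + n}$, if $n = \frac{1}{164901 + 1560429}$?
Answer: $\frac{\sqrt{49594735763897970}}{101490} \approx 2194.3$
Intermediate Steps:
$n = \frac{1}{1725330} \approx 5.796 \cdot 10^{-7}$
$\sqrt{4814920 + n} = \sqrt{4814920 + \frac{1}{1725330}} = \sqrt{\frac{8307325923601}{1725330}} = \frac{\sqrt{49594735763897970}}{101490}$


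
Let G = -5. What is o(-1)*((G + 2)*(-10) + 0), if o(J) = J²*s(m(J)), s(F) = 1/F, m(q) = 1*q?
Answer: -30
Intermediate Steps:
m(q) = q
o(J) = J (o(J) = J²/J = J)
o(-1)*((G + 2)*(-10) + 0) = -((-5 + 2)*(-10) + 0) = -(-3*(-10) + 0) = -(30 + 0) = -1*30 = -30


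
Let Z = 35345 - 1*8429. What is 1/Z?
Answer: 1/26916 ≈ 3.7153e-5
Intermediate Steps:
Z = 26916 (Z = 35345 - 8429 = 26916)
1/Z = 1/26916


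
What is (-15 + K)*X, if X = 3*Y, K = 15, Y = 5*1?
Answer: 0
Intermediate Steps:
Y = 5
X = 15 (X = 3*5 = 15)
(-15 + K)*X = (-15 + 15)*15 = 0*15 = 0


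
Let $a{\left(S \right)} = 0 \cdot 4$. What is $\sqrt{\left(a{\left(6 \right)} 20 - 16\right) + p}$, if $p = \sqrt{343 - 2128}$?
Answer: $\sqrt{-16 + i \sqrt{1785}} \approx 3.8195 + 5.5307 i$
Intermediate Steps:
$a{\left(S \right)} = 0$
$p = i \sqrt{1785}$ ($p = \sqrt{-1785} = i \sqrt{1785} \approx 42.249 i$)
$\sqrt{\left(a{\left(6 \right)} 20 - 16\right) + p} = \sqrt{\left(0 \cdot 20 - 16\right) + i \sqrt{1785}} = \sqrt{\left(0 - 16\right) + i \sqrt{1785}} = \sqrt{-16 + i \sqrt{1785}}$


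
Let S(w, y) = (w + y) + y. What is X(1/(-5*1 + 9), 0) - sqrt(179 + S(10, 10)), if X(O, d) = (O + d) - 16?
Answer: -63/4 - sqrt(209) ≈ -30.207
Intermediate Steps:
S(w, y) = w + 2*y
X(O, d) = -16 + O + d
X(1/(-5*1 + 9), 0) - sqrt(179 + S(10, 10)) = (-16 + 1/(-5*1 + 9) + 0) - sqrt(179 + (10 + 2*10)) = (-16 + 1/(-5 + 9) + 0) - sqrt(179 + (10 + 20)) = (-16 + 1/4 + 0) - sqrt(179 + 30) = (-16 + 1/4 + 0) - sqrt(209) = -63/4 - sqrt(209)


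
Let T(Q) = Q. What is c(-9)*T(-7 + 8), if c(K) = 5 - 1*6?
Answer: -1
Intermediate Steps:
c(K) = -1 (c(K) = 5 - 6 = -1)
c(-9)*T(-7 + 8) = -(-7 + 8) = -1*1 = -1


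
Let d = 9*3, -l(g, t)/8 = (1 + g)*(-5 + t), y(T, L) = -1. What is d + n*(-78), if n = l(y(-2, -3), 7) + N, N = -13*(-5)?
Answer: -5043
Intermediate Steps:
l(g, t) = -8*(1 + g)*(-5 + t)
d = 27
N = 65
n = 65 (n = (40 - 8*7 + 40*(-1) - 8*(-1)*7) + 65 = (40 - 56 - 40 + 56) + 65 = 0 + 65 = 65)
d + n*(-78) = 27 + 65*(-78) = 27 - 5070 = -5043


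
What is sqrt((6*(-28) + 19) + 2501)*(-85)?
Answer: -2380*sqrt(3) ≈ -4122.3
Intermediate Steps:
sqrt((6*(-28) + 19) + 2501)*(-85) = sqrt((-168 + 19) + 2501)*(-85) = sqrt(-149 + 2501)*(-85) = sqrt(2352)*(-85) = (28*sqrt(3))*(-85) = -2380*sqrt(3)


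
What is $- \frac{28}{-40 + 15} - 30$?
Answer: $- \frac{722}{25} \approx -28.88$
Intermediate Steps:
$- \frac{28}{-40 + 15} - 30 = - \frac{28}{-25} - 30 = \left(-28\right) \left(- \frac{1}{25}\right) - 30 = \frac{28}{25} - 30 = - \frac{722}{25}$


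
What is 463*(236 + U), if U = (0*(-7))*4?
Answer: 109268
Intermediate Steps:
U = 0 (U = 0*4 = 0)
463*(236 + U) = 463*(236 + 0) = 463*236 = 109268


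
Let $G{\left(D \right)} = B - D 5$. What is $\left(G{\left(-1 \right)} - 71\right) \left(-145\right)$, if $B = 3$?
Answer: $9135$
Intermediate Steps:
$G{\left(D \right)} = 3 - 5 D$ ($G{\left(D \right)} = 3 - D 5 = 3 - 5 D$)
$\left(G{\left(-1 \right)} - 71\right) \left(-145\right) = \left(\left(3 - -5\right) - 71\right) \left(-145\right) = \left(\left(3 + 5\right) - 71\right) \left(-145\right) = \left(8 - 71\right) \left(-145\right) = \left(-63\right) \left(-145\right) = 9135$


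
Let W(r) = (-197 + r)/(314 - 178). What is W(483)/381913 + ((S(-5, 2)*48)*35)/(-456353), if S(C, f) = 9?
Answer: -392602411601/11851525743652 ≈ -0.033127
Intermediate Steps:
W(r) = -197/136 + r/136 (W(r) = (-197 + r)/136 = (-197 + r)*(1/136) = -197/136 + r/136)
W(483)/381913 + ((S(-5, 2)*48)*35)/(-456353) = (-197/136 + (1/136)*483)/381913 + ((9*48)*35)/(-456353) = (-197/136 + 483/136)*(1/381913) + (432*35)*(-1/456353) = (143/68)*(1/381913) + 15120*(-1/456353) = 143/25970084 - 15120/456353 = -392602411601/11851525743652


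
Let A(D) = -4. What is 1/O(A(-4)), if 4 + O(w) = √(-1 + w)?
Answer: -4/21 - I*√5/21 ≈ -0.19048 - 0.10648*I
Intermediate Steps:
O(w) = -4 + √(-1 + w)
1/O(A(-4)) = 1/(-4 + √(-1 - 4)) = 1/(-4 + √(-5)) = 1/(-4 + I*√5)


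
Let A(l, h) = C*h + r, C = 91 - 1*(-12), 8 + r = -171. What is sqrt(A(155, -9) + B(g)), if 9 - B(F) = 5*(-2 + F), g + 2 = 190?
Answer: I*sqrt(2027) ≈ 45.022*I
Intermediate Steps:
g = 188 (g = -2 + 190 = 188)
r = -179 (r = -8 - 171 = -179)
C = 103 (C = 91 + 12 = 103)
B(F) = 19 - 5*F (B(F) = 9 - 5*(-2 + F) = 9 - (-10 + 5*F) = 9 + (10 - 5*F) = 19 - 5*F)
A(l, h) = -179 + 103*h (A(l, h) = 103*h - 179 = -179 + 103*h)
sqrt(A(155, -9) + B(g)) = sqrt((-179 + 103*(-9)) + (19 - 5*188)) = sqrt((-179 - 927) + (19 - 940)) = sqrt(-1106 - 921) = sqrt(-2027) = I*sqrt(2027)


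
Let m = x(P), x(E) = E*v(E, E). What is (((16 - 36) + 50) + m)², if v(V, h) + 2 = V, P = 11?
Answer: 16641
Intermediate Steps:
v(V, h) = -2 + V
x(E) = E*(-2 + E)
m = 99 (m = 11*(-2 + 11) = 11*9 = 99)
(((16 - 36) + 50) + m)² = (((16 - 36) + 50) + 99)² = ((-20 + 50) + 99)² = (30 + 99)² = 129² = 16641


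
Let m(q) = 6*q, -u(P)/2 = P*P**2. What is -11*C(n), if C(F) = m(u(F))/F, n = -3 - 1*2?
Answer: 3300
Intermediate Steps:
n = -5 (n = -3 - 2 = -5)
u(P) = -2*P**3 (u(P) = -2*P*P**2 = -2*P**3)
C(F) = -12*F**2 (C(F) = (6*(-2*F**3))/F = (-12*F**3)/F = -12*F**2)
-11*C(n) = -(-132)*(-5)**2 = -(-132)*25 = -11*(-300) = 3300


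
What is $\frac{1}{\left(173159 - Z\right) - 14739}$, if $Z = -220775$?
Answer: $\frac{1}{379195} \approx 2.6372 \cdot 10^{-6}$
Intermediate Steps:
$\frac{1}{\left(173159 - Z\right) - 14739} = \frac{1}{\left(173159 - -220775\right) - 14739} = \frac{1}{\left(173159 + 220775\right) - 14739} = \frac{1}{393934 - 14739} = \frac{1}{379195}$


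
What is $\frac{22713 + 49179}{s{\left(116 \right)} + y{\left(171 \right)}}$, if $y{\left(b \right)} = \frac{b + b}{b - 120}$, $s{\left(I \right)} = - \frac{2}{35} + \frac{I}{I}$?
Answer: $\frac{14258580}{1517} \approx 9399.2$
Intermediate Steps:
$s{\left(I \right)} = \frac{33}{35}$ ($s{\left(I \right)} = \left(-2\right) \frac{1}{35} + 1 = - \frac{2}{35} + 1 = \frac{33}{35}$)
$y{\left(b \right)} = \frac{2 b}{-120 + b}$
$\frac{22713 + 49179}{s{\left(116 \right)} + y{\left(171 \right)}} = \frac{22713 + 49179}{\frac{33}{35} + 2 \cdot 171 \frac{1}{-120 + 171}} = \frac{71892}{\frac{33}{35} + 2 \cdot 171 \cdot \frac{1}{51}} = \frac{71892}{\frac{33}{35} + \frac{114}{17}} = \frac{71892}{\frac{4551}{595}} = 71892 \cdot \frac{595}{4551} = \frac{14258580}{1517}$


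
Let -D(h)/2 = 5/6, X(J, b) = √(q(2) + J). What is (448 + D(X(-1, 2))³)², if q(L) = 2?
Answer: 143304841/729 ≈ 1.9658e+5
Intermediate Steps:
X(J, b) = √(2 + J)
D(h) = -5/3 (D(h) = -10/6 = -2*⅚ = -5/3)
(448 + D(X(-1, 2))³)² = (448 + (-5/3)³)² = (448 - 125/27)² = (11971/27)² = 143304841/729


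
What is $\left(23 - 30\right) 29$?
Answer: $-203$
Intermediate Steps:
$\left(23 - 30\right) 29 = \left(-7\right) 29 = -203$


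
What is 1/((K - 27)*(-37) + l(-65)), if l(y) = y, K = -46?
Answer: 1/2636 ≈ 0.00037936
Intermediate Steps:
1/((K - 27)*(-37) + l(-65)) = 1/((-46 - 27)*(-37) - 65) = 1/(-73*(-37) - 65) = 1/(2701 - 65) = 1/2636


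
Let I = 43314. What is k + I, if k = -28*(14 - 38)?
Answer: 43986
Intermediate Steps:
k = 672 (k = -28*(-24) = 672)
k + I = 672 + 43314 = 43986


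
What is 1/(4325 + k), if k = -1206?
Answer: 1/3119 ≈ 0.00032062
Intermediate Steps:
1/(4325 + k) = 1/(4325 - 1206) = 1/3119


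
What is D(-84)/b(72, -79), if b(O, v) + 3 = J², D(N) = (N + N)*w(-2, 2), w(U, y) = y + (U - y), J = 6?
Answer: 112/11 ≈ 10.182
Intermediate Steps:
w(U, y) = U
D(N) = -4*N (D(N) = (N + N)*(-2) = (2*N)*(-2) = -4*N)
b(O, v) = 33 (b(O, v) = -3 + 6² = -3 + 36 = 33)
D(-84)/b(72, -79) = -4*(-84)/33 = 336*(1/33) = 112/11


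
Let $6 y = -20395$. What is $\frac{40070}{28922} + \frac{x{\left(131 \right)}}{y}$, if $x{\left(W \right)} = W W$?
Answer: $- \frac{1080377501}{294932095} \approx -3.6631$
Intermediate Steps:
$y = - \frac{20395}{6}$ ($y = \frac{1}{6} \left(-20395\right) = - \frac{20395}{6} \approx -3399.2$)
$x{\left(W \right)} = W^{2}$
$\frac{40070}{28922} + \frac{x{\left(131 \right)}}{y} = \frac{40070}{28922} + \frac{131^{2}}{- \frac{20395}{6}} = 40070 \cdot \frac{1}{28922} + 17161 \left(- \frac{6}{20395}\right) = \frac{20035}{14461} - \frac{102966}{20395} = - \frac{1080377501}{294932095}$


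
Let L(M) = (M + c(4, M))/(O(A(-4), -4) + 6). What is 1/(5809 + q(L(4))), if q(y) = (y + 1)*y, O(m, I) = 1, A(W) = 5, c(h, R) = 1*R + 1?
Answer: 49/284785 ≈ 0.00017206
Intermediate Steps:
c(h, R) = 1 + R (c(h, R) = R + 1 = 1 + R)
L(M) = 1/7 + 2*M/7 (L(M) = (M + (1 + M))/(1 + 6) = (1 + 2*M)/7 = (1 + 2*M)*(1/7) = 1/7 + 2*M/7)
q(y) = y*(1 + y) (q(y) = (1 + y)*y = y*(1 + y))
1/(5809 + q(L(4))) = 1/(5809 + (1/7 + (2/7)*4)*(1 + (1/7 + (2/7)*4))) = 1/(5809 + (1/7 + 8/7)*(1 + (1/7 + 8/7))) = 1/(5809 + 9*(1 + 9/7)/7) = 1/(5809 + (9/7)*(16/7)) = 1/(5809 + 144/49) = 1/(284785/49) = 49/284785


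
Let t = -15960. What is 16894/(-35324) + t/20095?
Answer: -90325597/70983578 ≈ -1.2725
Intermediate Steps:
16894/(-35324) + t/20095 = 16894/(-35324) - 15960/20095 = 16894*(-1/35324) - 15960*1/20095 = -8447/17662 - 3192/4019 = -90325597/70983578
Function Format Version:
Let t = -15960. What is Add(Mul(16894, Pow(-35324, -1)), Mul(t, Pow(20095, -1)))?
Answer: Rational(-90325597, 70983578) ≈ -1.2725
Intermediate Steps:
Add(Mul(16894, Pow(-35324, -1)), Mul(t, Pow(20095, -1))) = Add(Mul(16894, Pow(-35324, -1)), Mul(-15960, Pow(20095, -1))) = Add(Mul(16894, Rational(-1, 35324)), Mul(-15960, Rational(1, 20095))) = Add(Rational(-8447, 17662), Rational(-3192, 4019)) = Rational(-90325597, 70983578)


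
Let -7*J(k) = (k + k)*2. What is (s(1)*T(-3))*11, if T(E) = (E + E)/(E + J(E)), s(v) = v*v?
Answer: 154/3 ≈ 51.333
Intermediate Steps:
s(v) = v²
J(k) = -4*k/7 (J(k) = -(k + k)*2/7 = -2*k*2/7 = -4*k/7)
T(E) = 14/3 (T(E) = (E + E)/(E - 4*E/7) = (2*E)/((3*E/7)) = (2*E)*(7/(3*E)) = 14/3)
(s(1)*T(-3))*11 = (1²*(14/3))*11 = (1*(14/3))*11 = (14/3)*11 = 154/3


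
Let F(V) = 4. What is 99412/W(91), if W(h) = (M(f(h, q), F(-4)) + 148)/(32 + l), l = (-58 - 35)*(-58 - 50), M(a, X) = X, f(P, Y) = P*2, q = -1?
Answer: 125209414/19 ≈ 6.5900e+6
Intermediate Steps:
f(P, Y) = 2*P
l = 10044 (l = -93*(-108) = 10044)
W(h) = 38/2519 (W(h) = (4 + 148)/(32 + 10044) = 152/10076 = 152*(1/10076) = 38/2519)
99412/W(91) = 99412/(38/2519) = 99412*(2519/38) = 125209414/19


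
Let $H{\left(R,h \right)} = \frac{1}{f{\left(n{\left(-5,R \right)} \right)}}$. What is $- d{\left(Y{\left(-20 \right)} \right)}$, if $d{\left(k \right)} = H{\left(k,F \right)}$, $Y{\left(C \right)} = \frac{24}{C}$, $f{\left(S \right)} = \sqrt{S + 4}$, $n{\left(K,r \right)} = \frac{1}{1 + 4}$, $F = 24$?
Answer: $- \frac{\sqrt{105}}{21} \approx -0.48795$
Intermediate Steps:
$n{\left(K,r \right)} = \frac{1}{5}$
$f{\left(S \right)} = \sqrt{4 + S}$
$H{\left(R,h \right)} = \frac{\sqrt{105}}{21}$ ($H{\left(R,h \right)} = \frac{1}{\sqrt{4 + \frac{1}{5}}} = \frac{1}{\sqrt{\frac{21}{5}}} = \frac{1}{\frac{1}{5} \sqrt{105}} = \frac{\sqrt{105}}{21}$)
$d{\left(k \right)} = \frac{\sqrt{105}}{21}$
$- d{\left(Y{\left(-20 \right)} \right)} = - \frac{\sqrt{105}}{21}$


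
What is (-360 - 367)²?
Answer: 528529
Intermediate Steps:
(-360 - 367)² = (-727)² = 528529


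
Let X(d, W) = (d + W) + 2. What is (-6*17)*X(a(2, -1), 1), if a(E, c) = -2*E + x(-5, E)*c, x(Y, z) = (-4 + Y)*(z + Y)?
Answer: 2856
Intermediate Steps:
x(Y, z) = (-4 + Y)*(Y + z)
a(E, c) = -2*E + c*(45 - 9*E) (a(E, c) = -2*E + ((-5)² - 4*(-5) - 4*E - 5*E)*c = -2*E + (25 + 20 - 4*E - 5*E)*c = -2*E + (45 - 9*E)*c = -2*E + c*(45 - 9*E))
X(d, W) = 2 + W + d (X(d, W) = (W + d) + 2 = 2 + W + d)
(-6*17)*X(a(2, -1), 1) = (-6*17)*(2 + 1 + (-2*2 - 9*(-1)*(-5 + 2))) = -102*(2 + 1 + (-4 - 9*(-1)*(-3))) = -102*(2 + 1 + (-4 - 27)) = -102*(2 + 1 - 31) = -102*(-28) = 2856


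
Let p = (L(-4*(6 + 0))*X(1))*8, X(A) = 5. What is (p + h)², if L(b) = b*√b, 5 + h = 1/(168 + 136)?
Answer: -2044091747039/92416 + 364560*I*√6/19 ≈ -2.2118e+7 + 46999.0*I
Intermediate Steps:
h = -1519/304 (h = -5 + 1/(168 + 136) = -5 + 1/304 = -1519/304 ≈ -4.9967)
L(b) = b^(3/2)
p = -1920*I*√6 (p = ((-4*(6 + 0))^(3/2)*5)*8 = ((-4*6)^(3/2)*5)*8 = ((-24)^(3/2)*5)*8 = (-48*I*√6*5)*8 = -240*I*√6*8 = -1920*I*√6 ≈ -4703.0*I)
(p + h)² = (-1920*I*√6 - 1519/304)² = (-1519/304 - 1920*I*√6)²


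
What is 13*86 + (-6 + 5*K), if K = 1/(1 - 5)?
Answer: 4443/4 ≈ 1110.8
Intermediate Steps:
K = -¼ (K = 1/(-4) = -¼ ≈ -0.25000)
13*86 + (-6 + 5*K) = 13*86 + (-6 + 5*(-¼)) = 1118 + (-6 - 5/4) = 1118 - 29/4 = 4443/4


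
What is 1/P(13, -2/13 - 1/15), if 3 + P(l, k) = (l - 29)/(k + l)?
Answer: -623/2649 ≈ -0.23518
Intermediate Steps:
P(l, k) = -3 + (-29 + l)/(k + l) (P(l, k) = -3 + (l - 29)/(k + l) = -3 + (-29 + l)/(k + l))
1/P(13, -2/13 - 1/15) = 1/((-29 - 3*(-2/13 - 1/15) - 2*13)/((-2/13 - 1/15) + 13)) = 1/((-29 - 3*(-2*1/13 - 1*1/15) - 26)/((-2*1/13 - 1*1/15) + 13)) = 1/((-29 - 3*(-2/13 - 1/15) - 26)/((-2/13 - 1/15) + 13)) = 1/((-29 - 3*(-43/195) - 26)/(-43/195 + 13)) = 1/((-29 + 43/65 - 26)/(2492/195)) = 1/((195/2492)*(-3532/65)) = 1/(-2649/623) = -623/2649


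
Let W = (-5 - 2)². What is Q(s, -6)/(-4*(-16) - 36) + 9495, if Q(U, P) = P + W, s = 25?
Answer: 265903/28 ≈ 9496.5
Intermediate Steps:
W = 49 (W = (-7)² = 49)
Q(U, P) = 49 + P (Q(U, P) = P + 49 = 49 + P)
Q(s, -6)/(-4*(-16) - 36) + 9495 = (49 - 6)/(-4*(-16) - 36) + 9495 = 43/(64 - 36) + 9495 = 43/28 + 9495 = 265903/28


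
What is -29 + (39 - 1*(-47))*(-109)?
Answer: -9403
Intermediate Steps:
-29 + (39 - 1*(-47))*(-109) = -29 + (39 + 47)*(-109) = -29 + 86*(-109) = -29 - 9374 = -9403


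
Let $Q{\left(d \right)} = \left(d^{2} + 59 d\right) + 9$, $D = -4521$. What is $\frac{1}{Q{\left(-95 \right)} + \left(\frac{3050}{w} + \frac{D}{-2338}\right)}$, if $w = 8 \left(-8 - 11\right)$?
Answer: $\frac{88844}{303035149} \approx 0.00029318$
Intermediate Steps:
$w = -152$ ($w = 8 \left(-19\right) = -152$)
$Q{\left(d \right)} = 9 + d^{2} + 59 d$
$\frac{1}{Q{\left(-95 \right)} + \left(\frac{3050}{w} + \frac{D}{-2338}\right)} = \frac{1}{\left(9 + \left(-95\right)^{2} + 59 \left(-95\right)\right) + \left(\frac{3050}{-152} - \frac{4521}{-2338}\right)} = \frac{1}{\left(9 + 9025 - 5605\right) + \left(3050 \left(- \frac{1}{152}\right) - - \frac{4521}{2338}\right)} = \frac{1}{3429 + \left(- \frac{1525}{76} + \frac{4521}{2338}\right)} = \frac{1}{3429 - \frac{1610927}{88844}} = \frac{1}{\frac{303035149}{88844}} = \frac{88844}{303035149}$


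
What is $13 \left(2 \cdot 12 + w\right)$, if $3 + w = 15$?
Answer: $468$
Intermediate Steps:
$w = 12$ ($w = -3 + 15 = 12$)
$13 \left(2 \cdot 12 + w\right) = 13 \left(2 \cdot 12 + 12\right) = 13 \left(24 + 12\right) = 13 \cdot 36 = 468$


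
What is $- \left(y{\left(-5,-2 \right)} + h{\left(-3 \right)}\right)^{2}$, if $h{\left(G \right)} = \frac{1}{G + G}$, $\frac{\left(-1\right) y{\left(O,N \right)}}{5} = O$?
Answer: $- \frac{22201}{36} \approx -616.69$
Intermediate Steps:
$y{\left(O,N \right)} = - 5 O$
$h{\left(G \right)} = \frac{1}{2 G}$
$- \left(y{\left(-5,-2 \right)} + h{\left(-3 \right)}\right)^{2} = - \left(\left(-5\right) \left(-5\right) + \frac{1}{2 \left(-3\right)}\right)^{2} = - \left(25 + \frac{1}{2} \left(- \frac{1}{3}\right)\right)^{2} = - \left(25 - \frac{1}{6}\right)^{2} = - \left(\frac{149}{6}\right)^{2} = \left(-1\right) \frac{22201}{36} = - \frac{22201}{36}$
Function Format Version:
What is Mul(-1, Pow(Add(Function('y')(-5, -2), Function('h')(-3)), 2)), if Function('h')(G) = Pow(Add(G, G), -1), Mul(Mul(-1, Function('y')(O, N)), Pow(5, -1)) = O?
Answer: Rational(-22201, 36) ≈ -616.69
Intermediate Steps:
Function('y')(O, N) = Mul(-5, O)
Function('h')(G) = Mul(Rational(1, 2), Pow(G, -1)) (Function('h')(G) = Pow(Mul(2, G), -1) = Mul(Rational(1, 2), Pow(G, -1)))
Mul(-1, Pow(Add(Function('y')(-5, -2), Function('h')(-3)), 2)) = Mul(-1, Pow(Add(Mul(-5, -5), Mul(Rational(1, 2), Pow(-3, -1))), 2)) = Mul(-1, Pow(Add(25, Mul(Rational(1, 2), Rational(-1, 3))), 2)) = Mul(-1, Pow(Add(25, Rational(-1, 6)), 2)) = Mul(-1, Pow(Rational(149, 6), 2)) = Mul(-1, Rational(22201, 36)) = Rational(-22201, 36)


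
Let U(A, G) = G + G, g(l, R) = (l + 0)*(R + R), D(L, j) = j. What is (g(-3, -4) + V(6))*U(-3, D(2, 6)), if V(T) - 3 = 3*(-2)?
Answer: 252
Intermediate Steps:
g(l, R) = 2*R*l (g(l, R) = l*(2*R) = 2*R*l)
V(T) = -3 (V(T) = 3 + 3*(-2) = 3 - 6 = -3)
U(A, G) = 2*G
(g(-3, -4) + V(6))*U(-3, D(2, 6)) = (2*(-4)*(-3) - 3)*(2*6) = (24 - 3)*12 = 21*12 = 252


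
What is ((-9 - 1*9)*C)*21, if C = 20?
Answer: -7560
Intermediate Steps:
((-9 - 1*9)*C)*21 = ((-9 - 1*9)*20)*21 = ((-9 - 9)*20)*21 = -18*20*21 = -360*21 = -7560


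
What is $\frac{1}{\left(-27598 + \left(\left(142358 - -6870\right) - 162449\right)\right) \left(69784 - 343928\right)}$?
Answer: $\frac{1}{11190283936} \approx 8.9363 \cdot 10^{-11}$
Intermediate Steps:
$\frac{1}{\left(-27598 + \left(\left(142358 - -6870\right) - 162449\right)\right) \left(69784 - 343928\right)} = \frac{1}{\left(-27598 + \left(\left(142358 + \left(-62444 + 69314\right)\right) - 162449\right)\right) \left(-274144\right)} = \frac{1}{\left(-27598 + \left(\left(142358 + 6870\right) - 162449\right)\right) \left(-274144\right)} = \frac{1}{\left(-27598 + \left(149228 - 162449\right)\right) \left(-274144\right)} = \frac{1}{\left(-27598 - 13221\right) \left(-274144\right)} = \frac{1}{\left(-40819\right) \left(-274144\right)} = \frac{1}{11190283936}$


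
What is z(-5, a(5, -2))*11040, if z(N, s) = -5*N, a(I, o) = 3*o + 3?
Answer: 276000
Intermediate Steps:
a(I, o) = 3 + 3*o
z(-5, a(5, -2))*11040 = -5*(-5)*11040 = 25*11040 = 276000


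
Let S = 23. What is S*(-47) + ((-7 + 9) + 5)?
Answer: -1074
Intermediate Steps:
S*(-47) + ((-7 + 9) + 5) = 23*(-47) + ((-7 + 9) + 5) = -1081 + (2 + 5) = -1081 + 7 = -1074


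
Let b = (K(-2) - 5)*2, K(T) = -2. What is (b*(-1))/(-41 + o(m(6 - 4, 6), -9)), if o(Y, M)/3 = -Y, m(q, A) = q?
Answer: -14/47 ≈ -0.29787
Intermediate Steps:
o(Y, M) = -3*Y (o(Y, M) = 3*(-Y) = -3*Y)
b = -14 (b = (-2 - 5)*2 = -7*2 = -14)
(b*(-1))/(-41 + o(m(6 - 4, 6), -9)) = (-14*(-1))/(-41 - 3*(6 - 4)) = 14/(-41 - 3*2) = 14/(-41 - 6) = 14/(-47) = 14*(-1/47) = -14/47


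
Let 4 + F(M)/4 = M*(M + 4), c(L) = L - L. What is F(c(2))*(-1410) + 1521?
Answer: 24081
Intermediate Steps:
c(L) = 0
F(M) = -16 + 4*M*(4 + M) (F(M) = -16 + 4*(M*(M + 4)) = -16 + 4*(M*(4 + M)) = -16 + 4*M*(4 + M))
F(c(2))*(-1410) + 1521 = (-16 + 4*0² + 16*0)*(-1410) + 1521 = (-16 + 4*0 + 0)*(-1410) + 1521 = (-16 + 0 + 0)*(-1410) + 1521 = -16*(-1410) + 1521 = 22560 + 1521 = 24081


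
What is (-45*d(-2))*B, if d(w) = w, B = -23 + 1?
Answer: -1980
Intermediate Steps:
B = -22
(-45*d(-2))*B = -45*(-2)*(-22) = 90*(-22) = -1980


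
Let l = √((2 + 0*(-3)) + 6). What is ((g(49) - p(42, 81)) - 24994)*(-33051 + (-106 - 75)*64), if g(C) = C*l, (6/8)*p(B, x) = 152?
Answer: 3373959650/3 - 4374230*√2 ≈ 1.1185e+9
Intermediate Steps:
p(B, x) = 608/3 (p(B, x) = (4/3)*152 = 608/3)
l = 2*√2 (l = √((2 + 0) + 6) = √(2 + 6) = √8 = 2*√2 ≈ 2.8284)
g(C) = 2*C*√2 (g(C) = C*(2*√2) = 2*C*√2)
((g(49) - p(42, 81)) - 24994)*(-33051 + (-106 - 75)*64) = ((2*49*√2 - 1*608/3) - 24994)*(-33051 + (-106 - 75)*64) = ((98*√2 - 608/3) - 24994)*(-33051 - 181*64) = ((-608/3 + 98*√2) - 24994)*(-33051 - 11584) = (-75590/3 + 98*√2)*(-44635) = 3373959650/3 - 4374230*√2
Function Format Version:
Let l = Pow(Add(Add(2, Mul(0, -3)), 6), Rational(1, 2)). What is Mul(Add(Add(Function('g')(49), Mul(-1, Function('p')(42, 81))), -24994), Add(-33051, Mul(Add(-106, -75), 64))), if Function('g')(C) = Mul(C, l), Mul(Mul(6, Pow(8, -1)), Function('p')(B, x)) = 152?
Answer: Add(Rational(3373959650, 3), Mul(-4374230, Pow(2, Rational(1, 2)))) ≈ 1.1185e+9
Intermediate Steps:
Function('p')(B, x) = Rational(608, 3) (Function('p')(B, x) = Mul(Rational(4, 3), 152) = Rational(608, 3))
l = Mul(2, Pow(2, Rational(1, 2))) (l = Pow(Add(Add(2, 0), 6), Rational(1, 2)) = Pow(Add(2, 6), Rational(1, 2)) = Pow(8, Rational(1, 2)) = Mul(2, Pow(2, Rational(1, 2))) ≈ 2.8284)
Function('g')(C) = Mul(2, C, Pow(2, Rational(1, 2))) (Function('g')(C) = Mul(C, Mul(2, Pow(2, Rational(1, 2)))) = Mul(2, C, Pow(2, Rational(1, 2))))
Mul(Add(Add(Function('g')(49), Mul(-1, Function('p')(42, 81))), -24994), Add(-33051, Mul(Add(-106, -75), 64))) = Mul(Add(Add(Mul(2, 49, Pow(2, Rational(1, 2))), Mul(-1, Rational(608, 3))), -24994), Add(-33051, Mul(Add(-106, -75), 64))) = Mul(Add(Add(Mul(98, Pow(2, Rational(1, 2))), Rational(-608, 3)), -24994), Add(-33051, Mul(-181, 64))) = Mul(Add(Add(Rational(-608, 3), Mul(98, Pow(2, Rational(1, 2)))), -24994), Add(-33051, -11584)) = Mul(Add(Rational(-75590, 3), Mul(98, Pow(2, Rational(1, 2)))), -44635) = Add(Rational(3373959650, 3), Mul(-4374230, Pow(2, Rational(1, 2))))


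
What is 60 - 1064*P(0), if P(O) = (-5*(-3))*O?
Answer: 60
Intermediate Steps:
P(O) = 15*O
60 - 1064*P(0) = 60 - 1064*15*0 = 60 - 1064*0 = 60 - 152*0 = 60 + 0 = 60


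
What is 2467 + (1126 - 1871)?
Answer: 1722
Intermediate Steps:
2467 + (1126 - 1871) = 2467 - 745 = 1722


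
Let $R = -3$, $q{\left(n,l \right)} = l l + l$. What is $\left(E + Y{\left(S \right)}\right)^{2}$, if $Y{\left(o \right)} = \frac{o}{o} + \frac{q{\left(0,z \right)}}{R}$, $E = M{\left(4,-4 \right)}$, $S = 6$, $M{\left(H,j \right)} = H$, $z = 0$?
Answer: $25$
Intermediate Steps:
$q{\left(n,l \right)} = l + l^{2}$ ($q{\left(n,l \right)} = l^{2} + l = l + l^{2}$)
$E = 4$
$Y{\left(o \right)} = 1$ ($Y{\left(o \right)} = \frac{o}{o} + \frac{0 \left(1 + 0\right)}{-3} = 1 + 0 \cdot 1 \left(- \frac{1}{3}\right) = 1 + 0 \left(- \frac{1}{3}\right) = 1 + 0 = 1$)
$\left(E + Y{\left(S \right)}\right)^{2} = \left(4 + 1\right)^{2} = 5^{2} = 25$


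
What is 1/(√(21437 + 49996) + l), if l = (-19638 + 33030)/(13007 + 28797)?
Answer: -3887772/866904888281 + 109223401*√7937/2600714664843 ≈ 0.0037371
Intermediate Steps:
l = 3348/10451 (l = 13392/41804 = 13392*(1/41804) = 3348/10451 ≈ 0.32035)
1/(√(21437 + 49996) + l) = 1/(√(21437 + 49996) + 3348/10451) = 1/(√71433 + 3348/10451) = 1/(3*√7937 + 3348/10451) = 1/(3348/10451 + 3*√7937)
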